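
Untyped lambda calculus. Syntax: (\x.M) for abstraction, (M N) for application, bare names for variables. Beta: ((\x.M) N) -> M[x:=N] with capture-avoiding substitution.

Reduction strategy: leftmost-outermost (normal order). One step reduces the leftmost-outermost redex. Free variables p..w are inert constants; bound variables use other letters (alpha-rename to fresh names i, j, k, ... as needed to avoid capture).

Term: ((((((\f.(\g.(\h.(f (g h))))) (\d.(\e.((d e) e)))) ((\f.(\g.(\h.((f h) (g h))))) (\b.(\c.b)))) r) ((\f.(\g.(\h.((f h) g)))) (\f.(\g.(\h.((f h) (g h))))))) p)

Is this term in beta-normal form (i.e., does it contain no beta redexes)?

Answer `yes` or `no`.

Answer: no

Derivation:
Term: ((((((\f.(\g.(\h.(f (g h))))) (\d.(\e.((d e) e)))) ((\f.(\g.(\h.((f h) (g h))))) (\b.(\c.b)))) r) ((\f.(\g.(\h.((f h) g)))) (\f.(\g.(\h.((f h) (g h))))))) p)
Found 3 beta redex(es).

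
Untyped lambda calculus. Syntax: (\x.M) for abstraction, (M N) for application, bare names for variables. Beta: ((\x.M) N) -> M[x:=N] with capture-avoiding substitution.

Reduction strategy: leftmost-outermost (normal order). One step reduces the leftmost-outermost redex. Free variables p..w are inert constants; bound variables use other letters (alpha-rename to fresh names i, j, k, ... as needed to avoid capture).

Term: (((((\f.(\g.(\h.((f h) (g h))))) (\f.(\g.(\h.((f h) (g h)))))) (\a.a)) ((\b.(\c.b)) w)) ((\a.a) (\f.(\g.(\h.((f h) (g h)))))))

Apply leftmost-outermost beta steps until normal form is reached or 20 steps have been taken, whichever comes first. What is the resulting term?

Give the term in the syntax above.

Answer: (w w)

Derivation:
Step 0: (((((\f.(\g.(\h.((f h) (g h))))) (\f.(\g.(\h.((f h) (g h)))))) (\a.a)) ((\b.(\c.b)) w)) ((\a.a) (\f.(\g.(\h.((f h) (g h)))))))
Step 1: ((((\g.(\h.(((\f.(\g.(\h.((f h) (g h))))) h) (g h)))) (\a.a)) ((\b.(\c.b)) w)) ((\a.a) (\f.(\g.(\h.((f h) (g h)))))))
Step 2: (((\h.(((\f.(\g.(\h.((f h) (g h))))) h) ((\a.a) h))) ((\b.(\c.b)) w)) ((\a.a) (\f.(\g.(\h.((f h) (g h)))))))
Step 3: ((((\f.(\g.(\h.((f h) (g h))))) ((\b.(\c.b)) w)) ((\a.a) ((\b.(\c.b)) w))) ((\a.a) (\f.(\g.(\h.((f h) (g h)))))))
Step 4: (((\g.(\h.((((\b.(\c.b)) w) h) (g h)))) ((\a.a) ((\b.(\c.b)) w))) ((\a.a) (\f.(\g.(\h.((f h) (g h)))))))
Step 5: ((\h.((((\b.(\c.b)) w) h) (((\a.a) ((\b.(\c.b)) w)) h))) ((\a.a) (\f.(\g.(\h.((f h) (g h)))))))
Step 6: ((((\b.(\c.b)) w) ((\a.a) (\f.(\g.(\h.((f h) (g h))))))) (((\a.a) ((\b.(\c.b)) w)) ((\a.a) (\f.(\g.(\h.((f h) (g h))))))))
Step 7: (((\c.w) ((\a.a) (\f.(\g.(\h.((f h) (g h))))))) (((\a.a) ((\b.(\c.b)) w)) ((\a.a) (\f.(\g.(\h.((f h) (g h))))))))
Step 8: (w (((\a.a) ((\b.(\c.b)) w)) ((\a.a) (\f.(\g.(\h.((f h) (g h))))))))
Step 9: (w (((\b.(\c.b)) w) ((\a.a) (\f.(\g.(\h.((f h) (g h))))))))
Step 10: (w ((\c.w) ((\a.a) (\f.(\g.(\h.((f h) (g h))))))))
Step 11: (w w)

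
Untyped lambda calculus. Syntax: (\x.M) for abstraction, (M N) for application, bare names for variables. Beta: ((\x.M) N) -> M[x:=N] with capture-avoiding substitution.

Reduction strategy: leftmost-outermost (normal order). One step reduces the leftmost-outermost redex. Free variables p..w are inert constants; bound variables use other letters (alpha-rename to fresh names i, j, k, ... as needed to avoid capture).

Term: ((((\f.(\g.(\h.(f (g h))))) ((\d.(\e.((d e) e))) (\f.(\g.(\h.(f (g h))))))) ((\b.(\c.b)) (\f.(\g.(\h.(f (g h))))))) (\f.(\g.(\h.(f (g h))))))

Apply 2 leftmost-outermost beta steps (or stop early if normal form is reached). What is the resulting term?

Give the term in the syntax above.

Answer: ((\h.(((\d.(\e.((d e) e))) (\f.(\g.(\h.(f (g h)))))) (((\b.(\c.b)) (\f.(\g.(\h.(f (g h)))))) h))) (\f.(\g.(\h.(f (g h))))))

Derivation:
Step 0: ((((\f.(\g.(\h.(f (g h))))) ((\d.(\e.((d e) e))) (\f.(\g.(\h.(f (g h))))))) ((\b.(\c.b)) (\f.(\g.(\h.(f (g h))))))) (\f.(\g.(\h.(f (g h))))))
Step 1: (((\g.(\h.(((\d.(\e.((d e) e))) (\f.(\g.(\h.(f (g h)))))) (g h)))) ((\b.(\c.b)) (\f.(\g.(\h.(f (g h))))))) (\f.(\g.(\h.(f (g h))))))
Step 2: ((\h.(((\d.(\e.((d e) e))) (\f.(\g.(\h.(f (g h)))))) (((\b.(\c.b)) (\f.(\g.(\h.(f (g h)))))) h))) (\f.(\g.(\h.(f (g h))))))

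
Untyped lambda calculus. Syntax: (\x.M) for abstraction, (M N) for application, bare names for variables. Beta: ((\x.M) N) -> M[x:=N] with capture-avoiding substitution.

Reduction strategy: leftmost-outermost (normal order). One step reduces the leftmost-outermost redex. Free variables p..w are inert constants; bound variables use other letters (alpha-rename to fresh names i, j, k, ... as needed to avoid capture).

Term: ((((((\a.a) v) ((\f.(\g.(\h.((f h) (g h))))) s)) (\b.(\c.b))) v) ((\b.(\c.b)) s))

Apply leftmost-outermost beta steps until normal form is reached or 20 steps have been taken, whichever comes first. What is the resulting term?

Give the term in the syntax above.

Answer: ((((v (\g.(\h.((s h) (g h))))) (\b.(\c.b))) v) (\c.s))

Derivation:
Step 0: ((((((\a.a) v) ((\f.(\g.(\h.((f h) (g h))))) s)) (\b.(\c.b))) v) ((\b.(\c.b)) s))
Step 1: ((((v ((\f.(\g.(\h.((f h) (g h))))) s)) (\b.(\c.b))) v) ((\b.(\c.b)) s))
Step 2: ((((v (\g.(\h.((s h) (g h))))) (\b.(\c.b))) v) ((\b.(\c.b)) s))
Step 3: ((((v (\g.(\h.((s h) (g h))))) (\b.(\c.b))) v) (\c.s))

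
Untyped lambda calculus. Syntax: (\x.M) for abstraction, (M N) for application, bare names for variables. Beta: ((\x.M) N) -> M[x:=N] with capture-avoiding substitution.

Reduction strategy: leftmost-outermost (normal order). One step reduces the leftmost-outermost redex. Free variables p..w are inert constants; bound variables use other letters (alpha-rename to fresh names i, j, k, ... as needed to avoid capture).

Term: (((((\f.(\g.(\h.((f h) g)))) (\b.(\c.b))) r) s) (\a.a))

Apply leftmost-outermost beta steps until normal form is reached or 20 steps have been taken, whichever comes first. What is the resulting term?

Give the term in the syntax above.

Answer: (s (\a.a))

Derivation:
Step 0: (((((\f.(\g.(\h.((f h) g)))) (\b.(\c.b))) r) s) (\a.a))
Step 1: ((((\g.(\h.(((\b.(\c.b)) h) g))) r) s) (\a.a))
Step 2: (((\h.(((\b.(\c.b)) h) r)) s) (\a.a))
Step 3: ((((\b.(\c.b)) s) r) (\a.a))
Step 4: (((\c.s) r) (\a.a))
Step 5: (s (\a.a))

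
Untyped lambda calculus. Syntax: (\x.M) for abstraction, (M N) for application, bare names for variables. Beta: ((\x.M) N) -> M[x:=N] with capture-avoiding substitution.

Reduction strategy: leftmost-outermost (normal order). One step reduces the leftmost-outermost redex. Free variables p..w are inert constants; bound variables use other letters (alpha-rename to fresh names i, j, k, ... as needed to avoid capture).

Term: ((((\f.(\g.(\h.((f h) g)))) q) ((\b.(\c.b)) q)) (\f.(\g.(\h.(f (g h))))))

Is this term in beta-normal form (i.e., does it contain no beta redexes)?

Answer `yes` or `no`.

Answer: no

Derivation:
Term: ((((\f.(\g.(\h.((f h) g)))) q) ((\b.(\c.b)) q)) (\f.(\g.(\h.(f (g h))))))
Found 2 beta redex(es).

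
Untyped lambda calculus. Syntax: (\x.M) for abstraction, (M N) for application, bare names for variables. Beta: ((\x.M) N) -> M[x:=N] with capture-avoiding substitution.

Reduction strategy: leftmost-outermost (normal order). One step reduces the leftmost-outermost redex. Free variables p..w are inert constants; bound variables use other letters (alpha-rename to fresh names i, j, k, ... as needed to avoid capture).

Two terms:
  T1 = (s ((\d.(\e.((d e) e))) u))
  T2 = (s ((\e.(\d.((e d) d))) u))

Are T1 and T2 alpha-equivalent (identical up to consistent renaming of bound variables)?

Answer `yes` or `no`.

Answer: yes

Derivation:
Term 1: (s ((\d.(\e.((d e) e))) u))
Term 2: (s ((\e.(\d.((e d) d))) u))
Alpha-equivalence: compare structure up to binder renaming.
Result: True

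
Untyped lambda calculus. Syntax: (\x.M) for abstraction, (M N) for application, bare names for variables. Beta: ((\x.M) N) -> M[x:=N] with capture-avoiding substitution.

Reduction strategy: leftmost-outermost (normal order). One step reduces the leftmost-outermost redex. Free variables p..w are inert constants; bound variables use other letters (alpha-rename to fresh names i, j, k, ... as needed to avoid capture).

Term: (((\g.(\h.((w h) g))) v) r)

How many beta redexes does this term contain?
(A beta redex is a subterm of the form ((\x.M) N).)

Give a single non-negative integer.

Answer: 1

Derivation:
Term: (((\g.(\h.((w h) g))) v) r)
  Redex: ((\g.(\h.((w h) g))) v)
Total redexes: 1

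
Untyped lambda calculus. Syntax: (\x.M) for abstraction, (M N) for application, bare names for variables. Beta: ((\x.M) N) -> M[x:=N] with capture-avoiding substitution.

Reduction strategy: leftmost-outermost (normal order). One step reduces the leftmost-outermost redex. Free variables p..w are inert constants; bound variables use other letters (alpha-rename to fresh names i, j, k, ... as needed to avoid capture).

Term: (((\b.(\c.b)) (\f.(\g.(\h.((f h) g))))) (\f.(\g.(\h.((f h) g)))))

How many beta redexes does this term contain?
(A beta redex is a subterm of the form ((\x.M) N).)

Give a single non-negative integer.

Answer: 1

Derivation:
Term: (((\b.(\c.b)) (\f.(\g.(\h.((f h) g))))) (\f.(\g.(\h.((f h) g)))))
  Redex: ((\b.(\c.b)) (\f.(\g.(\h.((f h) g)))))
Total redexes: 1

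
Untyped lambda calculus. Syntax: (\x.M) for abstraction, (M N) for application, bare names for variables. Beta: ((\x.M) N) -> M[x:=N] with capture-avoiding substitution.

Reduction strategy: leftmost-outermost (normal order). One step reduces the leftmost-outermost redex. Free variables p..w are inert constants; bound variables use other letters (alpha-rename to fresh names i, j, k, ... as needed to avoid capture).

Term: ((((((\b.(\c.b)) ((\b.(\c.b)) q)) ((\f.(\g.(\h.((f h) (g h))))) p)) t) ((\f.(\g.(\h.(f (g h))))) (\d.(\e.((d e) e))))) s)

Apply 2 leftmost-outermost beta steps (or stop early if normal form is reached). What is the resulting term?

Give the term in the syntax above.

Answer: (((((\b.(\c.b)) q) t) ((\f.(\g.(\h.(f (g h))))) (\d.(\e.((d e) e))))) s)

Derivation:
Step 0: ((((((\b.(\c.b)) ((\b.(\c.b)) q)) ((\f.(\g.(\h.((f h) (g h))))) p)) t) ((\f.(\g.(\h.(f (g h))))) (\d.(\e.((d e) e))))) s)
Step 1: (((((\c.((\b.(\c.b)) q)) ((\f.(\g.(\h.((f h) (g h))))) p)) t) ((\f.(\g.(\h.(f (g h))))) (\d.(\e.((d e) e))))) s)
Step 2: (((((\b.(\c.b)) q) t) ((\f.(\g.(\h.(f (g h))))) (\d.(\e.((d e) e))))) s)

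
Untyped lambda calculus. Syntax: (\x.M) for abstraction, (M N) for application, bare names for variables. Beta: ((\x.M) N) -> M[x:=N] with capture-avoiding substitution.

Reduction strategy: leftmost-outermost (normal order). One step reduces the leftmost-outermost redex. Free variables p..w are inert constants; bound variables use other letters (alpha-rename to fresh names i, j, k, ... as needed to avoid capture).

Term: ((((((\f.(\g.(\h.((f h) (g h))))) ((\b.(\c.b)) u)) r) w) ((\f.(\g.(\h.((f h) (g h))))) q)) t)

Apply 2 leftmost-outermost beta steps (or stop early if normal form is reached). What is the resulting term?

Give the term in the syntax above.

Step 0: ((((((\f.(\g.(\h.((f h) (g h))))) ((\b.(\c.b)) u)) r) w) ((\f.(\g.(\h.((f h) (g h))))) q)) t)
Step 1: (((((\g.(\h.((((\b.(\c.b)) u) h) (g h)))) r) w) ((\f.(\g.(\h.((f h) (g h))))) q)) t)
Step 2: ((((\h.((((\b.(\c.b)) u) h) (r h))) w) ((\f.(\g.(\h.((f h) (g h))))) q)) t)

Answer: ((((\h.((((\b.(\c.b)) u) h) (r h))) w) ((\f.(\g.(\h.((f h) (g h))))) q)) t)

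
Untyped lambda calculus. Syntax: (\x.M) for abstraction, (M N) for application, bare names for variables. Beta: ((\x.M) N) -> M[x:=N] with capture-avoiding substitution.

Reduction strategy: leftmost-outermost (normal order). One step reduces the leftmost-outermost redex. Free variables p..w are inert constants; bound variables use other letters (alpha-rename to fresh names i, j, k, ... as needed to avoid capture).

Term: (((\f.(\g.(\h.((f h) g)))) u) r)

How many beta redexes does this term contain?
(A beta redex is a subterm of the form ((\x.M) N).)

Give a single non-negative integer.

Term: (((\f.(\g.(\h.((f h) g)))) u) r)
  Redex: ((\f.(\g.(\h.((f h) g)))) u)
Total redexes: 1

Answer: 1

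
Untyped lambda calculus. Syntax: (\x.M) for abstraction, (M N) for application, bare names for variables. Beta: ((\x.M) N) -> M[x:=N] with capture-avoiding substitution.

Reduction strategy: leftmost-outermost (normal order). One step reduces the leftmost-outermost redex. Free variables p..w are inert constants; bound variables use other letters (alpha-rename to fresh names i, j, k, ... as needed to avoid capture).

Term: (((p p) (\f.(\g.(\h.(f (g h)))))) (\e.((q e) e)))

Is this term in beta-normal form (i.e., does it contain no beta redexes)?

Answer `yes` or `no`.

Term: (((p p) (\f.(\g.(\h.(f (g h)))))) (\e.((q e) e)))
No beta redexes found.

Answer: yes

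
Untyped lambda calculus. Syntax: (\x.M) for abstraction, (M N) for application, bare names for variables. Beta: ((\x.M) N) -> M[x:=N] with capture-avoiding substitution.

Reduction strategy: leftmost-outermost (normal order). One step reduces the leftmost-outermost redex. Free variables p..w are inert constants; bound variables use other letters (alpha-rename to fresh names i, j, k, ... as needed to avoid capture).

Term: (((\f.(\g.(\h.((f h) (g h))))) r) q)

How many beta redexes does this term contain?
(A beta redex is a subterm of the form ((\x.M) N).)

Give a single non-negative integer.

Term: (((\f.(\g.(\h.((f h) (g h))))) r) q)
  Redex: ((\f.(\g.(\h.((f h) (g h))))) r)
Total redexes: 1

Answer: 1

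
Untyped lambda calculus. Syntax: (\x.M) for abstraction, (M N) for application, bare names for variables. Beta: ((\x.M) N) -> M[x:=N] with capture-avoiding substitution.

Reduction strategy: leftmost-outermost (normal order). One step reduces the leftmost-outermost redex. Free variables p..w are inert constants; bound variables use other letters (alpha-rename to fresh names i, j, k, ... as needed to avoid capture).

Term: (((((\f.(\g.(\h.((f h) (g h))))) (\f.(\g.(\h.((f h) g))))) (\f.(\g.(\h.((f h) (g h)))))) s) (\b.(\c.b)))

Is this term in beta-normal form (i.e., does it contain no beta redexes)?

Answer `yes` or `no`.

Term: (((((\f.(\g.(\h.((f h) (g h))))) (\f.(\g.(\h.((f h) g))))) (\f.(\g.(\h.((f h) (g h)))))) s) (\b.(\c.b)))
Found 1 beta redex(es).

Answer: no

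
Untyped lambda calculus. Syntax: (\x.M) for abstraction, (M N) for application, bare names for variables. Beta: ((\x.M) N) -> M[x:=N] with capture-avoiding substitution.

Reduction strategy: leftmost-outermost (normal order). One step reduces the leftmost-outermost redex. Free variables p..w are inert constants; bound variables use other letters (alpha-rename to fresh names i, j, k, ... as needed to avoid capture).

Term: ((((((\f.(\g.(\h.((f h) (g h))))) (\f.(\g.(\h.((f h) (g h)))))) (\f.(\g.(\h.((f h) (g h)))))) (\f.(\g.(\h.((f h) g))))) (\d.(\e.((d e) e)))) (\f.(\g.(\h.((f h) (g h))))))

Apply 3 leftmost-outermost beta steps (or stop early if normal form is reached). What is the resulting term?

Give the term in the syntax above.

Step 0: ((((((\f.(\g.(\h.((f h) (g h))))) (\f.(\g.(\h.((f h) (g h)))))) (\f.(\g.(\h.((f h) (g h)))))) (\f.(\g.(\h.((f h) g))))) (\d.(\e.((d e) e)))) (\f.(\g.(\h.((f h) (g h))))))
Step 1: (((((\g.(\h.(((\f.(\g.(\h.((f h) (g h))))) h) (g h)))) (\f.(\g.(\h.((f h) (g h)))))) (\f.(\g.(\h.((f h) g))))) (\d.(\e.((d e) e)))) (\f.(\g.(\h.((f h) (g h))))))
Step 2: ((((\h.(((\f.(\g.(\h.((f h) (g h))))) h) ((\f.(\g.(\h.((f h) (g h))))) h))) (\f.(\g.(\h.((f h) g))))) (\d.(\e.((d e) e)))) (\f.(\g.(\h.((f h) (g h))))))
Step 3: (((((\f.(\g.(\h.((f h) (g h))))) (\f.(\g.(\h.((f h) g))))) ((\f.(\g.(\h.((f h) (g h))))) (\f.(\g.(\h.((f h) g)))))) (\d.(\e.((d e) e)))) (\f.(\g.(\h.((f h) (g h))))))

Answer: (((((\f.(\g.(\h.((f h) (g h))))) (\f.(\g.(\h.((f h) g))))) ((\f.(\g.(\h.((f h) (g h))))) (\f.(\g.(\h.((f h) g)))))) (\d.(\e.((d e) e)))) (\f.(\g.(\h.((f h) (g h))))))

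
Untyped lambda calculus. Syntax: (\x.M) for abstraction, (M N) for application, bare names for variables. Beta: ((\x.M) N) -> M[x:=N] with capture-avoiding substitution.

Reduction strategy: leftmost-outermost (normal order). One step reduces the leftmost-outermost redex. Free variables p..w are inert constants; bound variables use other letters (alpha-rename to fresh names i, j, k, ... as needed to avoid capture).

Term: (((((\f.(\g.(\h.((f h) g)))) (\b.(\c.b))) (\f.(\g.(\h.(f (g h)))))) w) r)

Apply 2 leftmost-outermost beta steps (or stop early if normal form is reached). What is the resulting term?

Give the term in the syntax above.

Answer: (((\h.(((\b.(\c.b)) h) (\f.(\g.(\h.(f (g h))))))) w) r)

Derivation:
Step 0: (((((\f.(\g.(\h.((f h) g)))) (\b.(\c.b))) (\f.(\g.(\h.(f (g h)))))) w) r)
Step 1: ((((\g.(\h.(((\b.(\c.b)) h) g))) (\f.(\g.(\h.(f (g h)))))) w) r)
Step 2: (((\h.(((\b.(\c.b)) h) (\f.(\g.(\h.(f (g h))))))) w) r)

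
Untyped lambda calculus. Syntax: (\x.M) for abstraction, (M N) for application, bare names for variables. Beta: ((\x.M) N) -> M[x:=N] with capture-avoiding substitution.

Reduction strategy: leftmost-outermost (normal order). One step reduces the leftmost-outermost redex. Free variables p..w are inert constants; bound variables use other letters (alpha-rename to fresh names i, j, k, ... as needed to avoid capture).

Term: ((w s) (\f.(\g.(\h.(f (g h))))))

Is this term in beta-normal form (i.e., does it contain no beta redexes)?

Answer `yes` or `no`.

Term: ((w s) (\f.(\g.(\h.(f (g h))))))
No beta redexes found.

Answer: yes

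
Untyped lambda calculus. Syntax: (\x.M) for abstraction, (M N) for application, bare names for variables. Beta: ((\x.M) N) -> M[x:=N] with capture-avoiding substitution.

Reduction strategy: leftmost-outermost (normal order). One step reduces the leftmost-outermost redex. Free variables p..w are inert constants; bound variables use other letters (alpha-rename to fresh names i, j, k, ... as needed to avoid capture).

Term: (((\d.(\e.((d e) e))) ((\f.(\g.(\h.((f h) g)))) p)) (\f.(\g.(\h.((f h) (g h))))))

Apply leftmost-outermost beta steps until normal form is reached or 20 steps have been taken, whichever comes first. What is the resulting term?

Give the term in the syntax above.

Answer: ((p (\f.(\g.(\h.((f h) (g h)))))) (\f.(\g.(\h.((f h) (g h))))))

Derivation:
Step 0: (((\d.(\e.((d e) e))) ((\f.(\g.(\h.((f h) g)))) p)) (\f.(\g.(\h.((f h) (g h))))))
Step 1: ((\e.((((\f.(\g.(\h.((f h) g)))) p) e) e)) (\f.(\g.(\h.((f h) (g h))))))
Step 2: ((((\f.(\g.(\h.((f h) g)))) p) (\f.(\g.(\h.((f h) (g h)))))) (\f.(\g.(\h.((f h) (g h))))))
Step 3: (((\g.(\h.((p h) g))) (\f.(\g.(\h.((f h) (g h)))))) (\f.(\g.(\h.((f h) (g h))))))
Step 4: ((\h.((p h) (\f.(\g.(\h.((f h) (g h))))))) (\f.(\g.(\h.((f h) (g h))))))
Step 5: ((p (\f.(\g.(\h.((f h) (g h)))))) (\f.(\g.(\h.((f h) (g h))))))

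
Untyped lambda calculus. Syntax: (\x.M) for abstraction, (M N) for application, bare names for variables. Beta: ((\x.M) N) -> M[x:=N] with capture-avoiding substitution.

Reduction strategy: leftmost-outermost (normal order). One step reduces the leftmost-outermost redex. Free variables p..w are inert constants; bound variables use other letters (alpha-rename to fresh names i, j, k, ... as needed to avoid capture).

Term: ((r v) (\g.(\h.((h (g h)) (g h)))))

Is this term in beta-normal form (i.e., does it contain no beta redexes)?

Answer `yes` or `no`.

Term: ((r v) (\g.(\h.((h (g h)) (g h)))))
No beta redexes found.

Answer: yes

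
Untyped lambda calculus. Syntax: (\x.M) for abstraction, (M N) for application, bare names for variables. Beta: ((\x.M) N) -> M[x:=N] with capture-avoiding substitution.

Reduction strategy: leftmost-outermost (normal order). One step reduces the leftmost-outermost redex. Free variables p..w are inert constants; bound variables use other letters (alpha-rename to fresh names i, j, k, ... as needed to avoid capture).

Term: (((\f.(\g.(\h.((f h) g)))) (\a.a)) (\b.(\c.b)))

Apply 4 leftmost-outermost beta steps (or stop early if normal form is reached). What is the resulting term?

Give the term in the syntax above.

Step 0: (((\f.(\g.(\h.((f h) g)))) (\a.a)) (\b.(\c.b)))
Step 1: ((\g.(\h.(((\a.a) h) g))) (\b.(\c.b)))
Step 2: (\h.(((\a.a) h) (\b.(\c.b))))
Step 3: (\h.(h (\b.(\c.b))))
Step 4: (normal form reached)

Answer: (\h.(h (\b.(\c.b))))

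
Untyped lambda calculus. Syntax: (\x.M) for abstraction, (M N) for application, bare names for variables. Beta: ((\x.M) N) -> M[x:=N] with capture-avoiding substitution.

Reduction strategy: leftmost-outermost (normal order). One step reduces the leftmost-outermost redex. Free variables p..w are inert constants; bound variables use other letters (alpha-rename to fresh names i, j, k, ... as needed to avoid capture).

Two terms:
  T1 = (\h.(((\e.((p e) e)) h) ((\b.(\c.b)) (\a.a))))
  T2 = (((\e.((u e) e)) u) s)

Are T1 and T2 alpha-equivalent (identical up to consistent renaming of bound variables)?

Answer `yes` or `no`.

Answer: no

Derivation:
Term 1: (\h.(((\e.((p e) e)) h) ((\b.(\c.b)) (\a.a))))
Term 2: (((\e.((u e) e)) u) s)
Alpha-equivalence: compare structure up to binder renaming.
Result: False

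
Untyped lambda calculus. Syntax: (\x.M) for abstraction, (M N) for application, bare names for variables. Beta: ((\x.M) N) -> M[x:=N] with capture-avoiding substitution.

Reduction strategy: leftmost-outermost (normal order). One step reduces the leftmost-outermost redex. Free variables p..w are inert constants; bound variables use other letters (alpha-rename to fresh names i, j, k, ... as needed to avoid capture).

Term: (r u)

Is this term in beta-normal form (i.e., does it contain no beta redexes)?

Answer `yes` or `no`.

Answer: yes

Derivation:
Term: (r u)
No beta redexes found.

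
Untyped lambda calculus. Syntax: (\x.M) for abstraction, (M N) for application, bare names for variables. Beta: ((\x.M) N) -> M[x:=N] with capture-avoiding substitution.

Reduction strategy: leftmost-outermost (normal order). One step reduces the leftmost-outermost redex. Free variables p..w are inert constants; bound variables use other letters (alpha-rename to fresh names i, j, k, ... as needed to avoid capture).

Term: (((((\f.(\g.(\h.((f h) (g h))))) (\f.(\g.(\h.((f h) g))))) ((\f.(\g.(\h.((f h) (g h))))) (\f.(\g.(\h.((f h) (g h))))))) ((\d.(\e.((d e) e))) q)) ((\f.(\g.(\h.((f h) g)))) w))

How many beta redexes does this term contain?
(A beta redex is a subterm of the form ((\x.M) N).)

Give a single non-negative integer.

Term: (((((\f.(\g.(\h.((f h) (g h))))) (\f.(\g.(\h.((f h) g))))) ((\f.(\g.(\h.((f h) (g h))))) (\f.(\g.(\h.((f h) (g h))))))) ((\d.(\e.((d e) e))) q)) ((\f.(\g.(\h.((f h) g)))) w))
  Redex: ((\f.(\g.(\h.((f h) (g h))))) (\f.(\g.(\h.((f h) g)))))
  Redex: ((\f.(\g.(\h.((f h) (g h))))) (\f.(\g.(\h.((f h) (g h))))))
  Redex: ((\d.(\e.((d e) e))) q)
  Redex: ((\f.(\g.(\h.((f h) g)))) w)
Total redexes: 4

Answer: 4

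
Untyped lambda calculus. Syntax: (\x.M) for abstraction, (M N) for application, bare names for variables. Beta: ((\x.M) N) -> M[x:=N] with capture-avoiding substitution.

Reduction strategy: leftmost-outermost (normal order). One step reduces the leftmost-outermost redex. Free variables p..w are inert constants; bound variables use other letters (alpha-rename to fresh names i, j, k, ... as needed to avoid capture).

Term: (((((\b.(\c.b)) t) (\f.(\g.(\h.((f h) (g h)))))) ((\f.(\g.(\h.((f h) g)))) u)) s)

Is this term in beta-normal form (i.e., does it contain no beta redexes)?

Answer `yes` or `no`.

Term: (((((\b.(\c.b)) t) (\f.(\g.(\h.((f h) (g h)))))) ((\f.(\g.(\h.((f h) g)))) u)) s)
Found 2 beta redex(es).

Answer: no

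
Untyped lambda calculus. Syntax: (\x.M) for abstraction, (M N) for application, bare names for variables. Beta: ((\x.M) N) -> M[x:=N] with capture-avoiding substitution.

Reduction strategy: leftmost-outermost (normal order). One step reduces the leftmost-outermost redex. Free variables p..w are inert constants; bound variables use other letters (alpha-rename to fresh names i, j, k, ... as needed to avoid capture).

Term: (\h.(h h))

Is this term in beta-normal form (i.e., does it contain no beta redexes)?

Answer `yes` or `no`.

Term: (\h.(h h))
No beta redexes found.

Answer: yes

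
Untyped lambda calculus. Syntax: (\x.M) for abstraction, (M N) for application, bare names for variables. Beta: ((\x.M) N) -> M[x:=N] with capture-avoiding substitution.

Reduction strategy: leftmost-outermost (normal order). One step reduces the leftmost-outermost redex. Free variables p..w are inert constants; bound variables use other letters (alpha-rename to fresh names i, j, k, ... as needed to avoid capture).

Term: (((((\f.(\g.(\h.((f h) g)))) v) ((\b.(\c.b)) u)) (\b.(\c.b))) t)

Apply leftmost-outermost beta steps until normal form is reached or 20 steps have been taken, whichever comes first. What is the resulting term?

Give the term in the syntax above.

Step 0: (((((\f.(\g.(\h.((f h) g)))) v) ((\b.(\c.b)) u)) (\b.(\c.b))) t)
Step 1: ((((\g.(\h.((v h) g))) ((\b.(\c.b)) u)) (\b.(\c.b))) t)
Step 2: (((\h.((v h) ((\b.(\c.b)) u))) (\b.(\c.b))) t)
Step 3: (((v (\b.(\c.b))) ((\b.(\c.b)) u)) t)
Step 4: (((v (\b.(\c.b))) (\c.u)) t)

Answer: (((v (\b.(\c.b))) (\c.u)) t)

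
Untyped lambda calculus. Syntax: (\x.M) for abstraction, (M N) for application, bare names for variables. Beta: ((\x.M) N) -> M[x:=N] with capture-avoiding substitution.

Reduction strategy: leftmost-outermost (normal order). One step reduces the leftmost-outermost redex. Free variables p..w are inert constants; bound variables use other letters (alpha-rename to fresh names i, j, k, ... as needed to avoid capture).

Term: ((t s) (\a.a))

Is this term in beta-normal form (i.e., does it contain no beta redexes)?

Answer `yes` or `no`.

Answer: yes

Derivation:
Term: ((t s) (\a.a))
No beta redexes found.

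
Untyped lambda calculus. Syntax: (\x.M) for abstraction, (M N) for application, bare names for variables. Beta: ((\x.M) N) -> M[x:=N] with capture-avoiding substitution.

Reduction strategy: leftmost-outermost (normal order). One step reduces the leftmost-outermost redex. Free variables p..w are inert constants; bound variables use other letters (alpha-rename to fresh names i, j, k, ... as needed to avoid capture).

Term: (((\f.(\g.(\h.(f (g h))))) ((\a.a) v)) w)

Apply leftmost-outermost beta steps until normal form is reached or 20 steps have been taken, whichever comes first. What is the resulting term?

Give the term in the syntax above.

Answer: (\h.(v (w h)))

Derivation:
Step 0: (((\f.(\g.(\h.(f (g h))))) ((\a.a) v)) w)
Step 1: ((\g.(\h.(((\a.a) v) (g h)))) w)
Step 2: (\h.(((\a.a) v) (w h)))
Step 3: (\h.(v (w h)))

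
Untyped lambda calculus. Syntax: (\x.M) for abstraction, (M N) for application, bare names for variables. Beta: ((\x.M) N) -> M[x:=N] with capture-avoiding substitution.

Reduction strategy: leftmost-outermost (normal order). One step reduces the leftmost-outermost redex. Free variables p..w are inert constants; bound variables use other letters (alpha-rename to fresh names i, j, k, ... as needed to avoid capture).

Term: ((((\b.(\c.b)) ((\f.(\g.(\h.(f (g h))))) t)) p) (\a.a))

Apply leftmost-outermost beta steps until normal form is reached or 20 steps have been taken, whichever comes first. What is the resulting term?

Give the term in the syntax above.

Step 0: ((((\b.(\c.b)) ((\f.(\g.(\h.(f (g h))))) t)) p) (\a.a))
Step 1: (((\c.((\f.(\g.(\h.(f (g h))))) t)) p) (\a.a))
Step 2: (((\f.(\g.(\h.(f (g h))))) t) (\a.a))
Step 3: ((\g.(\h.(t (g h)))) (\a.a))
Step 4: (\h.(t ((\a.a) h)))
Step 5: (\h.(t h))

Answer: (\h.(t h))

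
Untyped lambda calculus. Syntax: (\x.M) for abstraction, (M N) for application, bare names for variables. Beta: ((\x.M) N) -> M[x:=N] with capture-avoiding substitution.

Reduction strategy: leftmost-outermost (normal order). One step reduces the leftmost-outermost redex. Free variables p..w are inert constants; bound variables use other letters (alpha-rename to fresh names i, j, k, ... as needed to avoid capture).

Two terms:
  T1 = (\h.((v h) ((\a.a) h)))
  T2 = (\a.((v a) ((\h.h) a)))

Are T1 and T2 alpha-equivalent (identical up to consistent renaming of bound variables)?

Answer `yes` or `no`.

Answer: yes

Derivation:
Term 1: (\h.((v h) ((\a.a) h)))
Term 2: (\a.((v a) ((\h.h) a)))
Alpha-equivalence: compare structure up to binder renaming.
Result: True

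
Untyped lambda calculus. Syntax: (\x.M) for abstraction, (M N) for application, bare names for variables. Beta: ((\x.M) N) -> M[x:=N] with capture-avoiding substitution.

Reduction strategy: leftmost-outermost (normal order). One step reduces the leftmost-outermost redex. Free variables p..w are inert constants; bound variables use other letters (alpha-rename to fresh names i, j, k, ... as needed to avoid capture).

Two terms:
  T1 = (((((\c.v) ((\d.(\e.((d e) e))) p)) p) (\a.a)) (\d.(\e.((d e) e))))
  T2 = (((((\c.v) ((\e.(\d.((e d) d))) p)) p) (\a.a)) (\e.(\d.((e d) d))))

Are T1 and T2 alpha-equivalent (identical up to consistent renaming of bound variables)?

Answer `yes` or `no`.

Answer: yes

Derivation:
Term 1: (((((\c.v) ((\d.(\e.((d e) e))) p)) p) (\a.a)) (\d.(\e.((d e) e))))
Term 2: (((((\c.v) ((\e.(\d.((e d) d))) p)) p) (\a.a)) (\e.(\d.((e d) d))))
Alpha-equivalence: compare structure up to binder renaming.
Result: True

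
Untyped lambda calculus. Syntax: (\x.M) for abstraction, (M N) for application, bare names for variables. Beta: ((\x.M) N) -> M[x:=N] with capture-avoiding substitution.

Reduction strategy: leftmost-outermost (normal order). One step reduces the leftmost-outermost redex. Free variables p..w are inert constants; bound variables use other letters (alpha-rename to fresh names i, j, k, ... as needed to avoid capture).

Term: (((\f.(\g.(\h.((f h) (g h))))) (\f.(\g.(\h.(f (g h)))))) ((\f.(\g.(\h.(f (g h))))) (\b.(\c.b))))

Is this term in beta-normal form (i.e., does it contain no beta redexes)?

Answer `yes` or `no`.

Answer: no

Derivation:
Term: (((\f.(\g.(\h.((f h) (g h))))) (\f.(\g.(\h.(f (g h)))))) ((\f.(\g.(\h.(f (g h))))) (\b.(\c.b))))
Found 2 beta redex(es).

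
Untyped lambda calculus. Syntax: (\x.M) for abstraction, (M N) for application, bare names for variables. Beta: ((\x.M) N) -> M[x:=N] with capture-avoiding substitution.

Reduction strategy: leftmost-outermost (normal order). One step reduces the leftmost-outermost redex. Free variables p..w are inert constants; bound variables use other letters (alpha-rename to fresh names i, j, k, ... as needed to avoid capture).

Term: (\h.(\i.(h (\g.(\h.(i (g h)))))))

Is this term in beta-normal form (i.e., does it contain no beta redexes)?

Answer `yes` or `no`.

Term: (\h.(\i.(h (\g.(\h.(i (g h)))))))
No beta redexes found.

Answer: yes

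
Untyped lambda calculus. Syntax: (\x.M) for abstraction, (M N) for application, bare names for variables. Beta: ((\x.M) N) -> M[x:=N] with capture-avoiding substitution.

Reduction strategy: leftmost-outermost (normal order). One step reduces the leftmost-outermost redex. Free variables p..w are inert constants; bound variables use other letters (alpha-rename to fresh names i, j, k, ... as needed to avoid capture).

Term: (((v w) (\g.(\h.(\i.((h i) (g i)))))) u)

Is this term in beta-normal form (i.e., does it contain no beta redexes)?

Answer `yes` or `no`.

Term: (((v w) (\g.(\h.(\i.((h i) (g i)))))) u)
No beta redexes found.

Answer: yes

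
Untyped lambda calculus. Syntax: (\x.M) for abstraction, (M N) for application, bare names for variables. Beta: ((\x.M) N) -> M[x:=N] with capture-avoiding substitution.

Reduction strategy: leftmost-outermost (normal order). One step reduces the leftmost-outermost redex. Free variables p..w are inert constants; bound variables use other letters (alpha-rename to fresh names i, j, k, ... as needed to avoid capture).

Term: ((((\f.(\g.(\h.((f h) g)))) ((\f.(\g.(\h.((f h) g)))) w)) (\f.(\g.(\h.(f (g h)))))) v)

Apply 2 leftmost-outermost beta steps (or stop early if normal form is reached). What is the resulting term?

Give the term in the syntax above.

Step 0: ((((\f.(\g.(\h.((f h) g)))) ((\f.(\g.(\h.((f h) g)))) w)) (\f.(\g.(\h.(f (g h)))))) v)
Step 1: (((\g.(\h.((((\f.(\g.(\h.((f h) g)))) w) h) g))) (\f.(\g.(\h.(f (g h)))))) v)
Step 2: ((\h.((((\f.(\g.(\h.((f h) g)))) w) h) (\f.(\g.(\h.(f (g h))))))) v)

Answer: ((\h.((((\f.(\g.(\h.((f h) g)))) w) h) (\f.(\g.(\h.(f (g h))))))) v)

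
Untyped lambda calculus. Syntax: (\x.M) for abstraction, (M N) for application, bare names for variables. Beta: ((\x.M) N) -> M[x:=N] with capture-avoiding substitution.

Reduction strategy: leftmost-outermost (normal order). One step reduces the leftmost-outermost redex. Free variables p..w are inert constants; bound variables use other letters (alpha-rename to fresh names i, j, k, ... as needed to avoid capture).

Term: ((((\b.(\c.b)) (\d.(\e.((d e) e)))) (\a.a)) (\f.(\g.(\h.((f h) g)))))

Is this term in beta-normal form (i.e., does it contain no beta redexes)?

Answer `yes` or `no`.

Term: ((((\b.(\c.b)) (\d.(\e.((d e) e)))) (\a.a)) (\f.(\g.(\h.((f h) g)))))
Found 1 beta redex(es).

Answer: no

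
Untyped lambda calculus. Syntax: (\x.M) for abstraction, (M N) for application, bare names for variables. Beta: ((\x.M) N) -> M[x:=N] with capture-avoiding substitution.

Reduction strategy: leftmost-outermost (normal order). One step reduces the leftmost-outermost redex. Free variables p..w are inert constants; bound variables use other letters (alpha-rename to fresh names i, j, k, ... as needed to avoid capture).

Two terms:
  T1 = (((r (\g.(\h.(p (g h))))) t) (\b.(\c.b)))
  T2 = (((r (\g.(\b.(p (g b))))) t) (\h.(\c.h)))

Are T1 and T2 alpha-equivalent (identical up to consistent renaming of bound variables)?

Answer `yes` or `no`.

Term 1: (((r (\g.(\h.(p (g h))))) t) (\b.(\c.b)))
Term 2: (((r (\g.(\b.(p (g b))))) t) (\h.(\c.h)))
Alpha-equivalence: compare structure up to binder renaming.
Result: True

Answer: yes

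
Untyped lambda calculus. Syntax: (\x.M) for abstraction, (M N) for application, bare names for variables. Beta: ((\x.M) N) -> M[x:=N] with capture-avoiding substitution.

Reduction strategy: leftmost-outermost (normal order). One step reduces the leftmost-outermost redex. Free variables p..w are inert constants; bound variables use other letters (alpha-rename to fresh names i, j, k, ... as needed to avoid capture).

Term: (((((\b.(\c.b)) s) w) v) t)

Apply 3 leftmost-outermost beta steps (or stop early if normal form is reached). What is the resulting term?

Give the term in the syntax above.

Answer: ((s v) t)

Derivation:
Step 0: (((((\b.(\c.b)) s) w) v) t)
Step 1: ((((\c.s) w) v) t)
Step 2: ((s v) t)
Step 3: (normal form reached)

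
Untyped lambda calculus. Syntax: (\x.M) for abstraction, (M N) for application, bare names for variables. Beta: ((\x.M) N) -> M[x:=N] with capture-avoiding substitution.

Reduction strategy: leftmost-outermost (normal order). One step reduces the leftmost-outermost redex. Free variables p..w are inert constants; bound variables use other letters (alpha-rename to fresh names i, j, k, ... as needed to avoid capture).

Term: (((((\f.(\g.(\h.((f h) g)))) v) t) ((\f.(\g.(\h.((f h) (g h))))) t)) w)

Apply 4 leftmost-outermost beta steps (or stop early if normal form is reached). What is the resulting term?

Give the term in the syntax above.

Answer: (((v (\g.(\h.((t h) (g h))))) t) w)

Derivation:
Step 0: (((((\f.(\g.(\h.((f h) g)))) v) t) ((\f.(\g.(\h.((f h) (g h))))) t)) w)
Step 1: ((((\g.(\h.((v h) g))) t) ((\f.(\g.(\h.((f h) (g h))))) t)) w)
Step 2: (((\h.((v h) t)) ((\f.(\g.(\h.((f h) (g h))))) t)) w)
Step 3: (((v ((\f.(\g.(\h.((f h) (g h))))) t)) t) w)
Step 4: (((v (\g.(\h.((t h) (g h))))) t) w)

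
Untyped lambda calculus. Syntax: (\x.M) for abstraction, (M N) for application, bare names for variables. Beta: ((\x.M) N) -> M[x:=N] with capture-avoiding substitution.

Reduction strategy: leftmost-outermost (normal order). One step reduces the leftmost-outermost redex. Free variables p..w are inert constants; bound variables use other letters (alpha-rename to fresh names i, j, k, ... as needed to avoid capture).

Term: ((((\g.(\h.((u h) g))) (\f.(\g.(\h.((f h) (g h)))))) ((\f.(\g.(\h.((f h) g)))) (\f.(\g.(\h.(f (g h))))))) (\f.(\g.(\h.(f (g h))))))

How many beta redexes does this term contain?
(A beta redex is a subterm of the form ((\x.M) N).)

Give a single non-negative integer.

Answer: 2

Derivation:
Term: ((((\g.(\h.((u h) g))) (\f.(\g.(\h.((f h) (g h)))))) ((\f.(\g.(\h.((f h) g)))) (\f.(\g.(\h.(f (g h))))))) (\f.(\g.(\h.(f (g h))))))
  Redex: ((\g.(\h.((u h) g))) (\f.(\g.(\h.((f h) (g h))))))
  Redex: ((\f.(\g.(\h.((f h) g)))) (\f.(\g.(\h.(f (g h))))))
Total redexes: 2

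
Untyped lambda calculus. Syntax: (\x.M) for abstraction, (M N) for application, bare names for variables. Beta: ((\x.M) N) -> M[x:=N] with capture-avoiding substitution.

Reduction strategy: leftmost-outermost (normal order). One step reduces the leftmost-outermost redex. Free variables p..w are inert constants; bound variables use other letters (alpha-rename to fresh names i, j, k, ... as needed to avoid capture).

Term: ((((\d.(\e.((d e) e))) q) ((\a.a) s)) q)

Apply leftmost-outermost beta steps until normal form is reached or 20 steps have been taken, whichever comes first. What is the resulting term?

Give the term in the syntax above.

Answer: (((q s) s) q)

Derivation:
Step 0: ((((\d.(\e.((d e) e))) q) ((\a.a) s)) q)
Step 1: (((\e.((q e) e)) ((\a.a) s)) q)
Step 2: (((q ((\a.a) s)) ((\a.a) s)) q)
Step 3: (((q s) ((\a.a) s)) q)
Step 4: (((q s) s) q)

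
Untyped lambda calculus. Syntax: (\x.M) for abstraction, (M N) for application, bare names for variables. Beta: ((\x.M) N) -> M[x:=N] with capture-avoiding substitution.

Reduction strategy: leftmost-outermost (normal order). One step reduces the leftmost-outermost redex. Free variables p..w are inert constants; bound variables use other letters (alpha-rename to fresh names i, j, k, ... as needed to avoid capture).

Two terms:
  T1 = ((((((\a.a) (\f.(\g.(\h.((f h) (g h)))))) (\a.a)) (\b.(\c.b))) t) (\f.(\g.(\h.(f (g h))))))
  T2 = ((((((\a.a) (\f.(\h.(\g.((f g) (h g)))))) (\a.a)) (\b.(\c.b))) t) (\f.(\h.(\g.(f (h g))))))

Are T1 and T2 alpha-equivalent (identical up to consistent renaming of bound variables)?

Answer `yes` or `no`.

Term 1: ((((((\a.a) (\f.(\g.(\h.((f h) (g h)))))) (\a.a)) (\b.(\c.b))) t) (\f.(\g.(\h.(f (g h))))))
Term 2: ((((((\a.a) (\f.(\h.(\g.((f g) (h g)))))) (\a.a)) (\b.(\c.b))) t) (\f.(\h.(\g.(f (h g))))))
Alpha-equivalence: compare structure up to binder renaming.
Result: True

Answer: yes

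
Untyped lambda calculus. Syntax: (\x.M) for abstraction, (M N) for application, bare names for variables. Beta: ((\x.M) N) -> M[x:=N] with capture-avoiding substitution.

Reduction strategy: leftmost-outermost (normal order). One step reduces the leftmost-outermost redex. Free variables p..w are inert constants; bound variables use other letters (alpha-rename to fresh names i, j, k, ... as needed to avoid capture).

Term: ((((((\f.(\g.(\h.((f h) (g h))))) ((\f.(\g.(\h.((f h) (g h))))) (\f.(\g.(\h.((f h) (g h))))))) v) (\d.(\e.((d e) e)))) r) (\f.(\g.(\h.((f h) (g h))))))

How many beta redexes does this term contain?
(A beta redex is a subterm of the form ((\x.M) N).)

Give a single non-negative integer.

Answer: 2

Derivation:
Term: ((((((\f.(\g.(\h.((f h) (g h))))) ((\f.(\g.(\h.((f h) (g h))))) (\f.(\g.(\h.((f h) (g h))))))) v) (\d.(\e.((d e) e)))) r) (\f.(\g.(\h.((f h) (g h))))))
  Redex: ((\f.(\g.(\h.((f h) (g h))))) ((\f.(\g.(\h.((f h) (g h))))) (\f.(\g.(\h.((f h) (g h)))))))
  Redex: ((\f.(\g.(\h.((f h) (g h))))) (\f.(\g.(\h.((f h) (g h))))))
Total redexes: 2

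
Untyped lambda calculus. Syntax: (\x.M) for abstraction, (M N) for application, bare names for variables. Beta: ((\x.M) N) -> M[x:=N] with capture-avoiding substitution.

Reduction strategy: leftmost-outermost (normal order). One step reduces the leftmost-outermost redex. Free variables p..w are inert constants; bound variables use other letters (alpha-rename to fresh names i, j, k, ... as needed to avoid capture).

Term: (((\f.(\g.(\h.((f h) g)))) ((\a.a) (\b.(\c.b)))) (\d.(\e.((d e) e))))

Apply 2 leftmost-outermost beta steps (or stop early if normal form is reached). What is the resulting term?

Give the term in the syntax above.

Step 0: (((\f.(\g.(\h.((f h) g)))) ((\a.a) (\b.(\c.b)))) (\d.(\e.((d e) e))))
Step 1: ((\g.(\h.((((\a.a) (\b.(\c.b))) h) g))) (\d.(\e.((d e) e))))
Step 2: (\h.((((\a.a) (\b.(\c.b))) h) (\d.(\e.((d e) e)))))

Answer: (\h.((((\a.a) (\b.(\c.b))) h) (\d.(\e.((d e) e)))))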